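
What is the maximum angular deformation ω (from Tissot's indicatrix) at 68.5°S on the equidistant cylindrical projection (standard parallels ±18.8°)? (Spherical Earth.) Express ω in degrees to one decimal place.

52.4°

In the equirectangular projection with standard parallel φ₀ = 18.8° (x = Rλ cos φ₀, y = Rφ), meridians are true-scale (h = 1) and the parallel scale is k = cos φ₀ / cos φ.
At 68.5°: h = 1.000, k = 2.583; principal scales a = 2.583, b = 1.000.
sin(ω/2) = (a − b)/(a + b) = 1.583/3.583 = 0.4418, so ω = 2 arcsin(0.4418) ≈ 52.4°.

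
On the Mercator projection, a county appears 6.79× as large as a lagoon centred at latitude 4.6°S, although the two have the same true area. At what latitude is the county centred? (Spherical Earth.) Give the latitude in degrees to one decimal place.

67.5°

For equal true areas on Mercator, apparent areas scale as sec²φ, so the ratio is cos²φ₂ / cos²φ₁.
cos²φ₂ / cos²φ₁ = 6.79  ⇒  cos φ₁ = cos 4.6° / √6.79 = 0.9968/2.606 = 0.3825.
φ₁ = arccos(0.3825) ≈ 67.5°.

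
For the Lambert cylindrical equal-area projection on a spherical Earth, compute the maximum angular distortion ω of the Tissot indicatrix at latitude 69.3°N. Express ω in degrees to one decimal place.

102.1°

The Lambert cylindrical equal-area projection is the cylindrical equal-area projection with its standard parallel at the equator (φ₀ = 0). A cylindrical equal-area projection with standard parallel φ₀ has meridian scale h = cos φ / cos φ₀ and parallel scale k = cos φ₀ / cos φ (so areas are preserved, h·k = 1).
At 69.3°: h = 0.3535, k = 2.829; principal scales a = 2.829, b = 0.3535.
sin(ω/2) = (a − b)/(a + b) = 2.476/3.183 = 0.7779, so ω = 2 arcsin(0.7779) ≈ 102.1°.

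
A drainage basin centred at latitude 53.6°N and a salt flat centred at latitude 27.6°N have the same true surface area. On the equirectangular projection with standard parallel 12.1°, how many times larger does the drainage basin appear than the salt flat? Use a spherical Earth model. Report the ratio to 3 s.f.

1.49

The equidistant cylindrical projection with φ₀ = 12.1° has h = 1 (meridians true) and k = cos φ₀ / cos φ along parallels.
Areal scale at 53.6°: h·k = 1.000 × 1.648 = 1.648.
Areal scale at 27.6°: h·k = 1.000 × 1.103 = 1.103.
Ratio = 1.648/1.103 ≈ 1.49.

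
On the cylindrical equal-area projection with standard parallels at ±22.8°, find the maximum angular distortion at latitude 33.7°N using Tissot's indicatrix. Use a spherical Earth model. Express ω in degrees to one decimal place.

11.7°

A cylindrical equal-area projection with standard parallel φ₀ has meridian scale h = cos φ / cos φ₀ and parallel scale k = cos φ₀ / cos φ (so areas are preserved, h·k = 1).
At 33.7°: h = 0.9025, k = 1.108; principal scales a = 1.108, b = 0.9025.
sin(ω/2) = (a − b)/(a + b) = 0.2056/2.011 = 0.1023, so ω = 2 arcsin(0.1023) ≈ 11.7°.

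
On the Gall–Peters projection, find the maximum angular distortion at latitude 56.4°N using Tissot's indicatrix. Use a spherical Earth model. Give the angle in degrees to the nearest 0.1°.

27.8°

The Gall–Peters projection is cylindrical equal-area with φ₀ = 45°. A cylindrical equal-area projection with standard parallel φ₀ has meridian scale h = cos φ / cos φ₀ and parallel scale k = cos φ₀ / cos φ (so areas are preserved, h·k = 1).
At 56.4°: h = 0.7826, k = 1.278; principal scales a = 1.278, b = 0.7826.
sin(ω/2) = (a − b)/(a + b) = 0.4952/2.060 = 0.2403, so ω = 2 arcsin(0.2403) ≈ 27.8°.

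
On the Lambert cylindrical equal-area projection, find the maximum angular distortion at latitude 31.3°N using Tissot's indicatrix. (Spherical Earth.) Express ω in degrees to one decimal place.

17.9°

The Lambert cylindrical equal-area projection is the cylindrical equal-area projection with its standard parallel at the equator (φ₀ = 0). Cylindrical equal-area (φ₀ = 0°): h = cos φ / cos 0° along meridians, k = cos 0° / cos φ along parallels; h·k = 1.
At 31.3°: h = 0.8545, k = 1.170; principal scales a = 1.170, b = 0.8545.
sin(ω/2) = (a − b)/(a + b) = 0.3159/2.025 = 0.1560, so ω = 2 arcsin(0.1560) ≈ 17.9°.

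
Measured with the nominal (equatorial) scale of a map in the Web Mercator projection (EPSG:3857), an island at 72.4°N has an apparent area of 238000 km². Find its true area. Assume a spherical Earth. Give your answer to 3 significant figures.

For Mercator, h = k = sec φ (a conformal cylindrical projection has a single point scale, 1/cos φ).
Areal scale = k² = sec²φ = 1/cos²(72.4°) = 1/0.3024² = 10.94.
True area = apparent / (areal scale) = 238000 / 10.94 ≈ 21800 km².

21800 km²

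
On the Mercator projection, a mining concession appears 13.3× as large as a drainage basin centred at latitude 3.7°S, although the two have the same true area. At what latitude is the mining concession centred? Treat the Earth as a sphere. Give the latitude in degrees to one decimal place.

Mercator areal scale is sec²φ, so apparent-area ratio = sec²φ₁ / sec²φ₂ = cos²φ₂ / cos²φ₁.
cos²φ₂ / cos²φ₁ = 13.3  ⇒  cos φ₁ = cos 3.7° / √13.3 = 0.9979/3.647 = 0.2736.
φ₁ = arccos(0.2736) ≈ 74.1°.

74.1°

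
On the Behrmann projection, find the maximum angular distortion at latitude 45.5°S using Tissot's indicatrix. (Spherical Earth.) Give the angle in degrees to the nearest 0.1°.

24.1°

Behrmann is a cylindrical equal-area projection with standard parallels at ±30°. A cylindrical equal-area projection with standard parallel φ₀ has meridian scale h = cos φ / cos φ₀ and parallel scale k = cos φ₀ / cos φ (so areas are preserved, h·k = 1).
At 45.5°: h = 0.8093, k = 1.236; principal scales a = 1.236, b = 0.8093.
sin(ω/2) = (a − b)/(a + b) = 0.4262/2.045 = 0.2084, so ω = 2 arcsin(0.2084) ≈ 24.1°.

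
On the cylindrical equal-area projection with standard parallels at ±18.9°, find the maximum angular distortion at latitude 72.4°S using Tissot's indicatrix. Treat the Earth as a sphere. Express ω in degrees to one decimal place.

For cylindrical equal-area with standard parallel φ₀, h = cos φ / cos φ₀ and k = cos φ₀ / cos φ, so h·k = 1.
At 72.4°: h = 0.3196, k = 3.129; principal scales a = 3.129, b = 0.3196.
sin(ω/2) = (a − b)/(a + b) = 2.809/3.449 = 0.8146, so ω = 2 arcsin(0.8146) ≈ 109.1°.

109.1°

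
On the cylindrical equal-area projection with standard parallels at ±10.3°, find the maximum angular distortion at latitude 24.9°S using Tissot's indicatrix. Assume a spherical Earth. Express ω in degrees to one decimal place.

9.3°

For cylindrical equal-area with standard parallel φ₀, h = cos φ / cos φ₀ and k = cos φ₀ / cos φ, so h·k = 1.
At 24.9°: h = 0.9219, k = 1.085; principal scales a = 1.085, b = 0.9219.
sin(ω/2) = (a − b)/(a + b) = 0.1628/2.007 = 0.08114, so ω = 2 arcsin(0.08114) ≈ 9.3°.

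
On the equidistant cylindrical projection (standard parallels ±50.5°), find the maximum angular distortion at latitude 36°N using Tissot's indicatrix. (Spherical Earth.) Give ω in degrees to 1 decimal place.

13.7°

With standard parallel φ₀ = 50.5°, the equirectangular projection gives x = Rλ cos φ₀, y = Rφ, so h = 1 and k = cos 50.5° / cos φ.
At 36°: h = 1.000, k = 0.7862; principal scales a = 1.000, b = 0.7862.
sin(ω/2) = (a − b)/(a + b) = 0.2138/1.786 = 0.1197, so ω = 2 arcsin(0.1197) ≈ 13.7°.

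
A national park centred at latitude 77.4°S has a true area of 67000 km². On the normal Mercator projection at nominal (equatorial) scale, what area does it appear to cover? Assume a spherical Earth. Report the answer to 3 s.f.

1410000 km²

For Mercator, h = k = sec φ (a conformal cylindrical projection has a single point scale, 1/cos φ).
Areal scale = k² = sec²φ = 1/cos²(77.4°) = 1/0.2181² = 21.01.
Apparent area = 67000 × 21.01 ≈ 1410000 km².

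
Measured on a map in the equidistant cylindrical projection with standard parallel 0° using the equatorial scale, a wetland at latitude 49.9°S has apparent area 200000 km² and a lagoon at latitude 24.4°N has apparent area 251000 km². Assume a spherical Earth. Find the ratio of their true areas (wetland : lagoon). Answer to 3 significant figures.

0.564

Plate carrée has h = 1 and k = sec φ, giving areal scale sec φ; true area = (apparent area) · cos φ.
True area of wetland: 200000 × cos(49.9°) = 200000 × 0.6441 = 128800 km².
True area of lagoon: 251000 × cos(24.4°) = 251000 × 0.9107 = 228600 km².
Ratio = 128800 / 228600 ≈ 0.564.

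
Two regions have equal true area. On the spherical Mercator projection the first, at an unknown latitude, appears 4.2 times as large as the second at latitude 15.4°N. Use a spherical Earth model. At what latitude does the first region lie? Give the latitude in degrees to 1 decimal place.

61.9°

Mercator areal scale is sec²φ, so apparent-area ratio = sec²φ₁ / sec²φ₂ = cos²φ₂ / cos²φ₁.
cos²φ₂ / cos²φ₁ = 4.2  ⇒  cos φ₁ = cos 15.4° / √4.2 = 0.9641/2.049 = 0.4704.
φ₁ = arccos(0.4704) ≈ 61.9°.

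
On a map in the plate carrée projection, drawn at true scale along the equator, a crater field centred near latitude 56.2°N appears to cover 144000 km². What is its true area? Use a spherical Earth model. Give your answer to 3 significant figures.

80100 km²

For the equirectangular projection with φ₀ = 0 (plate carrée), h = 1 along meridians and k = sec φ along parallels.
Areal scale = h·k = 1 × sec φ; at 56.2°, h = 1.000, k = 1.798, so h·k = 1.798.
True area = apparent / (areal scale) = 144000 / 1.798 ≈ 80100 km².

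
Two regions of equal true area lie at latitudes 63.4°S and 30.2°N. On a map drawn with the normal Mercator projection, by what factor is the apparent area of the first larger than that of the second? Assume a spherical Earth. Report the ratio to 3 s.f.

Mercator is conformal with k = sec φ, so areal scale = k² = sec²φ.
At 63.4°: sec²(63.4°) = 1/0.4478² = 4.988.
At 30.2°: sec²(30.2°) = 1/0.8643² = 1.339.
Ratio = 4.988/1.339 = cos²(30.2°)/cos²(63.4°) ≈ 3.73.

3.73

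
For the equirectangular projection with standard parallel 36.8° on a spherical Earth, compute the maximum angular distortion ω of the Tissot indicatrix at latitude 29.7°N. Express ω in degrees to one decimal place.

4.7°

In the equirectangular projection with standard parallel φ₀ = 36.8° (x = Rλ cos φ₀, y = Rφ), meridians are true-scale (h = 1) and the parallel scale is k = cos φ₀ / cos φ.
At 29.7°: h = 1.000, k = 0.9218; principal scales a = 1.000, b = 0.9218.
sin(ω/2) = (a − b)/(a + b) = 0.07817/1.922 = 0.04067, so ω = 2 arcsin(0.04067) ≈ 4.7°.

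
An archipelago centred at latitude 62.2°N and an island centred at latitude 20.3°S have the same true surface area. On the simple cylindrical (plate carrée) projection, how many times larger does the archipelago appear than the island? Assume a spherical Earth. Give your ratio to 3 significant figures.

2.01

Plate carrée maps x = Rλ, y = Rφ. The meridian scale is h = 1 and the parallel scale is k = 1/cos φ = sec φ.
Areal scale at 62.2°: h·k = 1.000 × 2.144 = 2.144.
Areal scale at 20.3°: h·k = 1.000 × 1.066 = 1.066.
Ratio = 2.144/1.066 ≈ 2.01.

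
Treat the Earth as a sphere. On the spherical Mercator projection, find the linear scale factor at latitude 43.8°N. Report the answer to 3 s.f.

1.39

The Mercator projection is conformal; its linear scale factor is the same in every direction and equals sec φ = 1/cos φ.
k = 1/cos 43.8° = 1/0.7218 = 1.386.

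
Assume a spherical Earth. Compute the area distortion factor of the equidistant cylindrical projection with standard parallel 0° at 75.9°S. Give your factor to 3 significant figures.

4.10

For the equirectangular projection with φ₀ = 0 (plate carrée), h = 1 along meridians and k = sec φ along parallels.
Areal scale = h·k = 1 × sec φ; at 75.9°, h = 1.000, k = 4.105, so h·k = 4.105.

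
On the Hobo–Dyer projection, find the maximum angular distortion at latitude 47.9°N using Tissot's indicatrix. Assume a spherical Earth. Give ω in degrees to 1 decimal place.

19.2°

The Hobo–Dyer projection is cylindrical equal-area with φ₀ = 37.5°. A cylindrical equal-area projection with standard parallel φ₀ has meridian scale h = cos φ / cos φ₀ and parallel scale k = cos φ₀ / cos φ (so areas are preserved, h·k = 1).
At 47.9°: h = 0.8451, k = 1.183; principal scales a = 1.183, b = 0.8451.
sin(ω/2) = (a − b)/(a + b) = 0.3383/2.028 = 0.1668, so ω = 2 arcsin(0.1668) ≈ 19.2°.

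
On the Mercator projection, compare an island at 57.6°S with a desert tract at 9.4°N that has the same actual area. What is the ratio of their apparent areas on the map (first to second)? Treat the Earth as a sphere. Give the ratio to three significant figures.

3.39

On Mercator, area is exaggerated by sec²φ = 1/cos²φ.
At 57.6°: sec²(57.6°) = 1/0.5358² = 3.483.
At 9.4°: sec²(9.4°) = 1/0.9866² = 1.027.
Ratio = 3.483/1.027 = cos²(9.4°)/cos²(57.6°) ≈ 3.39.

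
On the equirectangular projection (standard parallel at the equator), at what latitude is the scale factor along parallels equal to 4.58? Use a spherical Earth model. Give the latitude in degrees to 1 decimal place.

77.4°

Plate carrée: h = 1, k = sec φ along parallels.
sec φ = 4.58  ⇒  cos φ = 0.2183  ⇒  φ ≈ 77.4°.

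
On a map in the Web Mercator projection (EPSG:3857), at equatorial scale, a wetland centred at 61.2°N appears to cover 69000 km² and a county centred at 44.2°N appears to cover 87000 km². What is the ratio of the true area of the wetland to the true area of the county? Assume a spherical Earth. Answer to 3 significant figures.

0.358

Mercator's areal exaggeration is sec²φ; hence true area = (apparent area) · cos²φ.
True area of wetland: 69000 × cos²(61.2°) = 69000 × 0.2321 = 16010 km².
True area of county: 87000 × cos²(44.2°) = 87000 × 0.5140 = 44710 km².
Ratio = 16010 / 44710 ≈ 0.358.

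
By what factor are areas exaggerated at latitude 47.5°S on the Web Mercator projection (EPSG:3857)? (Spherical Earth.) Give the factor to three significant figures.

2.19

Mercator is conformal, so the point scale is isotropic: h = k = sec φ = 1/cos φ.
Areal scale = k² = sec²φ = 1/cos²(47.5°) = 1/0.6756² = 2.191.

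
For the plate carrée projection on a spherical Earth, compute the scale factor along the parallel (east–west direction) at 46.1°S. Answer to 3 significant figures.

1.44

Plate carrée maps x = Rλ, y = Rφ. The meridian scale is h = 1 and the parallel scale is k = 1/cos φ = sec φ.
k = 1/cos 46.1° = 1/0.6934 = 1.442.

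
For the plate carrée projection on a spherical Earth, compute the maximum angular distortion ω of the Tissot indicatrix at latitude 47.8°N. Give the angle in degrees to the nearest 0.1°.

22.6°

For the equirectangular projection with φ₀ = 0 (plate carrée), h = 1 along meridians and k = sec φ along parallels.
At 47.8°: h = 1.000, k = 1.489; principal scales a = 1.489, b = 1.000.
sin(ω/2) = (a − b)/(a + b) = 0.4887/2.489 = 0.1964, so ω = 2 arcsin(0.1964) ≈ 22.6°.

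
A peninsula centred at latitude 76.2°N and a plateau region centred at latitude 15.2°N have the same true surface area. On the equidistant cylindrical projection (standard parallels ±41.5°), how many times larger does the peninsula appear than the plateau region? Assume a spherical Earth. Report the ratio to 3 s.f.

4.05

The equidistant cylindrical projection with φ₀ = 41.5° has h = 1 (meridians true) and k = cos φ₀ / cos φ along parallels.
Areal scale at 76.2°: h·k = 1.000 × 3.140 = 3.140.
Areal scale at 15.2°: h·k = 1.000 × 0.7761 = 0.7761.
Ratio = 3.140/0.7761 ≈ 4.05.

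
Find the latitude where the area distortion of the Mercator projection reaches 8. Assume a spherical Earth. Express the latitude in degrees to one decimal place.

Mercator areal scale is sec²φ.
sec²φ = 8  ⇒  cos²φ = 0.1250  ⇒  cos φ = 0.3536.
φ = arccos(0.3536) ≈ 69.3°.

69.3°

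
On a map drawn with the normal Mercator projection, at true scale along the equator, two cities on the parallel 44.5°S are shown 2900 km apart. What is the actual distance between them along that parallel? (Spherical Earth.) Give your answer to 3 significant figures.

2070 km

For Mercator, h = k = sec φ (a conformal cylindrical projection has a single point scale, 1/cos φ).
Along the parallel at 44.5°, map distances are exaggerated by k = sec 44.5° = 1.402.
True distance = 2900 / 1.402 = 2900 × cos 44.5° ≈ 2070 km.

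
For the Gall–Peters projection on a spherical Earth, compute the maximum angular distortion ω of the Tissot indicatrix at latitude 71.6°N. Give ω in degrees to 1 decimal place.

83.8°

Gall–Peters is a cylindrical equal-area projection with standard parallels at ±45°. For cylindrical equal-area with standard parallel φ₀, h = cos φ / cos φ₀ and k = cos φ₀ / cos φ, so h·k = 1.
At 71.6°: h = 0.4464, k = 2.240; principal scales a = 2.240, b = 0.4464.
sin(ω/2) = (a − b)/(a + b) = 1.794/2.687 = 0.6677, so ω = 2 arcsin(0.6677) ≈ 83.8°.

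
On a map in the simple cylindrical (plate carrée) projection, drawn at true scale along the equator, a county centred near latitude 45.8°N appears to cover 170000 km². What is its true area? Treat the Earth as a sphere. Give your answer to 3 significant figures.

Plate carrée maps x = Rλ, y = Rφ. The meridian scale is h = 1 and the parallel scale is k = 1/cos φ = sec φ.
Areal scale = h·k = 1 × sec φ; at 45.8°, h = 1.000, k = 1.434, so h·k = 1.434.
True area = apparent / (areal scale) = 170000 / 1.434 ≈ 119000 km².

119000 km²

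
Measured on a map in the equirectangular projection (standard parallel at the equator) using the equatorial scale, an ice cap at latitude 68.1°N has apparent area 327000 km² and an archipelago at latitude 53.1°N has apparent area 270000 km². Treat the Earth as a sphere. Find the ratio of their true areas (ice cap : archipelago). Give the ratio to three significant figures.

On the plate carrée, areal scale = h·k = 1 × sec φ, so true area = apparent × cos φ.
True area of ice cap: 327000 × cos(68.1°) = 327000 × 0.3730 = 122000 km².
True area of archipelago: 270000 × cos(53.1°) = 270000 × 0.6004 = 162100 km².
Ratio = 122000 / 162100 ≈ 0.752.

0.752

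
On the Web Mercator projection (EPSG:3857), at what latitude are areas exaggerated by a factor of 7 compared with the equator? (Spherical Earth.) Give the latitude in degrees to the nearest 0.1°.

Mercator areal scale is sec²φ.
sec²φ = 7  ⇒  cos²φ = 0.1429  ⇒  cos φ = 0.3780.
φ = arccos(0.3780) ≈ 67.8°.

67.8°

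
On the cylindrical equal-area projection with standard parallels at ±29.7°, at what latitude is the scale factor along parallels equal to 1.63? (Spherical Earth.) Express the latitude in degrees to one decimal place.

Cylindrical equal-area (φ₀ = 29.7°): h = cos φ / cos 29.7° along meridians, k = cos 29.7° / cos φ along parallels; h·k = 1.
k = cos φ₀ / cos φ = 1.63  ⇒  cos φ = cos 29.7° / 1.63 = 0.5329.
φ = arccos(0.5329) ≈ 57.8°.

57.8°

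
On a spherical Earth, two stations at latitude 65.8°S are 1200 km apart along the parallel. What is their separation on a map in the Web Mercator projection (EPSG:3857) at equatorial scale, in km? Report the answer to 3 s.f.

For Mercator, h = k = sec φ (a conformal cylindrical projection has a single point scale, 1/cos φ).
Along the parallel, k = sec 65.8° = 1/0.4099 = 2.439.
Map distance = 1200 × 2.439 ≈ 2930 km.

2930 km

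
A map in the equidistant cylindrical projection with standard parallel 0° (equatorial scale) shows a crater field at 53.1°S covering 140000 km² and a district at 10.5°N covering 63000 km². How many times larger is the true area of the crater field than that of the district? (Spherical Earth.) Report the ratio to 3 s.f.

1.36

On the plate carrée, areal scale = h·k = 1 × sec φ, so true area = apparent × cos φ.
True area of crater field: 140000 × cos(53.1°) = 140000 × 0.6004 = 84060 km².
True area of district: 63000 × cos(10.5°) = 63000 × 0.9833 = 61950 km².
Ratio = 84060 / 61950 ≈ 1.36.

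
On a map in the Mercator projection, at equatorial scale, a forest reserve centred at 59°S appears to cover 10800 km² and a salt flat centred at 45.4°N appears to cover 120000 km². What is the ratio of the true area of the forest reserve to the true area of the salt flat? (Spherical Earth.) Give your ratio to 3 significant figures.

Since Mercator area scale is 1/cos²φ, the true area equals the apparent area multiplied by cos²φ.
True area of forest reserve: 10800 × cos²(59°) = 10800 × 0.2653 = 2865 km².
True area of salt flat: 120000 × cos²(45.4°) = 120000 × 0.4930 = 59160 km².
Ratio = 2865 / 59160 ≈ 0.0484.

0.0484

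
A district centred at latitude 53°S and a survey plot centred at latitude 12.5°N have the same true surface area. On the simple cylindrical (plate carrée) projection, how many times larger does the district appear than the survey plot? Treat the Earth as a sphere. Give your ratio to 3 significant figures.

1.62

In the plate carrée (x = Rλ, y = Rφ), meridians are true-scale (h = 1) and parallels are stretched by k = sec φ.
Areal scale at 53°: h·k = 1.000 × 1.662 = 1.662.
Areal scale at 12.5°: h·k = 1.000 × 1.024 = 1.024.
Ratio = 1.662/1.024 ≈ 1.62.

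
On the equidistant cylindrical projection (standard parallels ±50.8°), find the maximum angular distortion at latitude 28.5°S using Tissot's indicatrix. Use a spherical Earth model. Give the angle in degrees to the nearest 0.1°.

The equidistant cylindrical projection with φ₀ = 50.8° has h = 1 (meridians true) and k = cos φ₀ / cos φ along parallels.
At 28.5°: h = 1.000, k = 0.7192; principal scales a = 1.000, b = 0.7192.
sin(ω/2) = (a − b)/(a + b) = 0.2808/1.719 = 0.1633, so ω = 2 arcsin(0.1633) ≈ 18.8°.

18.8°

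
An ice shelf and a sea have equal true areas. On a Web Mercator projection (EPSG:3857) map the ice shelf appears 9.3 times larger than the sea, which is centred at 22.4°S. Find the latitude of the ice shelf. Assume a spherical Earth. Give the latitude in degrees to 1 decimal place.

Mercator areal scale is sec²φ, so apparent-area ratio = sec²φ₁ / sec²φ₂ = cos²φ₂ / cos²φ₁.
cos²φ₂ / cos²φ₁ = 9.3  ⇒  cos φ₁ = cos 22.4° / √9.3 = 0.9245/3.050 = 0.3032.
φ₁ = arccos(0.3032) ≈ 72.4°.

72.4°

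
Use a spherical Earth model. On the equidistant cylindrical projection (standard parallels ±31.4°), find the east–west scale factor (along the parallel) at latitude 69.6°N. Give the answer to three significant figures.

2.45

The equidistant cylindrical projection with φ₀ = 31.4° has h = 1 (meridians true) and k = cos φ₀ / cos φ along parallels.
k = cos 31.4° / cos 69.6° = 0.8536/0.3486 = 2.449.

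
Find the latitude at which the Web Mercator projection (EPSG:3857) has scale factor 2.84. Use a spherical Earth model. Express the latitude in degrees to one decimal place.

69.4°

Mercator scale is k = sec φ = 1/cos φ.
1/cos φ = 2.84  ⇒  cos φ = 0.3521  ⇒  φ = arccos(0.3521) ≈ 69.4°.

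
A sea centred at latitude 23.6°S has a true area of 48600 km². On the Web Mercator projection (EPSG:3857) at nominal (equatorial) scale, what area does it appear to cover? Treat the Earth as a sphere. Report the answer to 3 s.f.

The Mercator projection is conformal; its linear scale factor is the same in every direction and equals sec φ = 1/cos φ.
Areal scale = k² = sec²φ = 1/cos²(23.6°) = 1/0.9164² = 1.191.
Apparent area = 48600 × 1.191 ≈ 57900 km².

57900 km²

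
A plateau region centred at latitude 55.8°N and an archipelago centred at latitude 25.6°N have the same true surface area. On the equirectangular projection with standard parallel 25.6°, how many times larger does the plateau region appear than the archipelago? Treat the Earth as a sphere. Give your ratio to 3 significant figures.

1.60

The equidistant cylindrical projection with φ₀ = 25.6° has h = 1 (meridians true) and k = cos φ₀ / cos φ along parallels.
Areal scale at 55.8°: h·k = 1.000 × 1.604 = 1.604.
Areal scale at 25.6°: h·k = 1.000 × 1.000 = 1.000.
Ratio = 1.604/1.000 ≈ 1.60.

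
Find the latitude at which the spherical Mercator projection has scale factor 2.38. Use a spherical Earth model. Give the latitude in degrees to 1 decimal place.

Mercator scale is k = sec φ = 1/cos φ.
1/cos φ = 2.38  ⇒  cos φ = 0.4202  ⇒  φ = arccos(0.4202) ≈ 65.2°.

65.2°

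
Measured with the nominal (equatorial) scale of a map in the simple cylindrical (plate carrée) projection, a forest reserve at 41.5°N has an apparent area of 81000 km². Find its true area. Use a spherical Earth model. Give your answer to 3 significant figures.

60700 km²

Plate carrée maps x = Rλ, y = Rφ. The meridian scale is h = 1 and the parallel scale is k = 1/cos φ = sec φ.
Areal scale = h·k = 1 × sec φ; at 41.5°, h = 1.000, k = 1.335, so h·k = 1.335.
True area = apparent / (areal scale) = 81000 / 1.335 ≈ 60700 km².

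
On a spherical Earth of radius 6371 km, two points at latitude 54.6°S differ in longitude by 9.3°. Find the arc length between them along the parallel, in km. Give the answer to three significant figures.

599 km

Arc length along a parallel = R cos φ · Δλ (with Δλ in radians).
= 6371 × cos 54.6° × (9.3° × π/180) = 6371 × 0.5793 × 0.1623 ≈ 599 km.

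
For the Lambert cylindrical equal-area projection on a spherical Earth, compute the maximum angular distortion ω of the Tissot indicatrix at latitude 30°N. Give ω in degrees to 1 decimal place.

16.4°

The Lambert cylindrical equal-area projection is the cylindrical equal-area projection with its standard parallel at the equator (φ₀ = 0). A cylindrical equal-area projection with standard parallel φ₀ has meridian scale h = cos φ / cos φ₀ and parallel scale k = cos φ₀ / cos φ (so areas are preserved, h·k = 1).
At 30°: h = 0.8660, k = 1.155; principal scales a = 1.155, b = 0.8660.
sin(ω/2) = (a − b)/(a + b) = 0.2887/2.021 = 0.1429, so ω = 2 arcsin(0.1429) ≈ 16.4°.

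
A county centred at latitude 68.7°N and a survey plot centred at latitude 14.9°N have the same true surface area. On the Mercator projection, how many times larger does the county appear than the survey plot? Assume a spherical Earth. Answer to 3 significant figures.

7.08

On Mercator, area is exaggerated by sec²φ = 1/cos²φ.
At 68.7°: sec²(68.7°) = 1/0.3633² = 7.579.
At 14.9°: sec²(14.9°) = 1/0.9664² = 1.071.
Ratio = 7.579/1.071 = cos²(14.9°)/cos²(68.7°) ≈ 7.08.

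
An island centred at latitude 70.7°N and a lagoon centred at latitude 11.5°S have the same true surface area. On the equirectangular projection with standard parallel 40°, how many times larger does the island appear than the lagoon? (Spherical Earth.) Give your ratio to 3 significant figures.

2.96

In the equirectangular projection with standard parallel φ₀ = 40° (x = Rλ cos φ₀, y = Rφ), meridians are true-scale (h = 1) and the parallel scale is k = cos φ₀ / cos φ.
Areal scale at 70.7°: h·k = 1.000 × 2.318 = 2.318.
Areal scale at 11.5°: h·k = 1.000 × 0.7817 = 0.7817.
Ratio = 2.318/0.7817 ≈ 2.96.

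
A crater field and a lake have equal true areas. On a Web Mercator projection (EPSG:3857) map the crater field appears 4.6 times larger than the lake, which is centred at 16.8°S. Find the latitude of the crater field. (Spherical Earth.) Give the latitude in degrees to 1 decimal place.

Mercator areal scale is sec²φ, so apparent-area ratio = sec²φ₁ / sec²φ₂ = cos²φ₂ / cos²φ₁.
cos²φ₂ / cos²φ₁ = 4.6  ⇒  cos φ₁ = cos 16.8° / √4.6 = 0.9573/2.145 = 0.4464.
φ₁ = arccos(0.4464) ≈ 63.5°.

63.5°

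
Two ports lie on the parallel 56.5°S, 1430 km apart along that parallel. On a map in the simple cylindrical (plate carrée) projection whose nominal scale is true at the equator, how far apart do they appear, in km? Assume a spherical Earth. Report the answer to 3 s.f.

2590 km

Plate carrée maps x = Rλ, y = Rφ. The meridian scale is h = 1 and the parallel scale is k = 1/cos φ = sec φ.
Along the parallel, k = sec 56.5° = 1/0.5519 = 1.812.
Map distance = 1430 × 1.812 ≈ 2590 km.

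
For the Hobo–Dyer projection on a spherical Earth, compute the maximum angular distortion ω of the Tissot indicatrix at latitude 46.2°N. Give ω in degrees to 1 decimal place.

The Hobo–Dyer projection is cylindrical equal-area with φ₀ = 37.5°. For cylindrical equal-area with standard parallel φ₀, h = cos φ / cos φ₀ and k = cos φ₀ / cos φ, so h·k = 1.
At 46.2°: h = 0.8724, k = 1.146; principal scales a = 1.146, b = 0.8724.
sin(ω/2) = (a − b)/(a + b) = 0.2738/2.019 = 0.1356, so ω = 2 arcsin(0.1356) ≈ 15.6°.

15.6°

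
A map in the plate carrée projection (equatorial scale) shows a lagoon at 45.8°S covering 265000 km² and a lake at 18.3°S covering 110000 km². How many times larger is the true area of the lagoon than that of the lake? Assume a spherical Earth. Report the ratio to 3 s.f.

1.77

On the plate carrée, areal scale = h·k = 1 × sec φ, so true area = apparent × cos φ.
True area of lagoon: 265000 × cos(45.8°) = 265000 × 0.6972 = 184700 km².
True area of lake: 110000 × cos(18.3°) = 110000 × 0.9494 = 104400 km².
Ratio = 184700 / 104400 ≈ 1.77.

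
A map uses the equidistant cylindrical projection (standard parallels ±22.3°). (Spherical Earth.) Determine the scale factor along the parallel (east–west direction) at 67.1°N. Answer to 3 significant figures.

2.38

In the equirectangular projection with standard parallel φ₀ = 22.3° (x = Rλ cos φ₀, y = Rφ), meridians are true-scale (h = 1) and the parallel scale is k = cos φ₀ / cos φ.
k = cos 22.3° / cos 67.1° = 0.9252/0.3891 = 2.378.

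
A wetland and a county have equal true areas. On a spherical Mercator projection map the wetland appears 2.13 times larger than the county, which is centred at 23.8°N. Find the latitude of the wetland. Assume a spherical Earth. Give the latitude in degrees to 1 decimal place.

51.2°

On Mercator, (apparent₁)/(apparent₂) = sec²φ₁ / sec²φ₂ when true areas are equal.
cos²φ₂ / cos²φ₁ = 2.13  ⇒  cos φ₁ = cos 23.8° / √2.13 = 0.9150/1.459 = 0.6269.
φ₁ = arccos(0.6269) ≈ 51.2°.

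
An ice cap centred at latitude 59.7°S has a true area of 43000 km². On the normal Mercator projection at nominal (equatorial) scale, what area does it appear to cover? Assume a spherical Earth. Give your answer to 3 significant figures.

Mercator is conformal, so the point scale is isotropic: h = k = sec φ = 1/cos φ.
Areal scale = k² = sec²φ = 1/cos²(59.7°) = 1/0.5045² = 3.929.
Apparent area = 43000 × 3.929 ≈ 169000 km².

169000 km²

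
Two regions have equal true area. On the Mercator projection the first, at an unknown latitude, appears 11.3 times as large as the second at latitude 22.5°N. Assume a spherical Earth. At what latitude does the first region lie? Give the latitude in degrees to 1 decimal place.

Mercator areal scale is sec²φ, so apparent-area ratio = sec²φ₁ / sec²φ₂ = cos²φ₂ / cos²φ₁.
cos²φ₂ / cos²φ₁ = 11.3  ⇒  cos φ₁ = cos 22.5° / √11.3 = 0.9239/3.362 = 0.2748.
φ₁ = arccos(0.2748) ≈ 74.0°.

74.0°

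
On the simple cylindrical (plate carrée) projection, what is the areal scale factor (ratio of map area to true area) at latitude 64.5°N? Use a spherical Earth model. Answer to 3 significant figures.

2.32

Plate carrée maps x = Rλ, y = Rφ. The meridian scale is h = 1 and the parallel scale is k = 1/cos φ = sec φ.
Areal scale = h·k = 1 × sec φ; at 64.5°, h = 1.000, k = 2.323, so h·k = 2.323.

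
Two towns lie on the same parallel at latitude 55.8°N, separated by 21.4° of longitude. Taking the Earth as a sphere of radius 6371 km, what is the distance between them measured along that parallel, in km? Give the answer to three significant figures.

1340 km

Arc length along a parallel = R cos φ · Δλ (with Δλ in radians).
= 6371 × cos 55.8° × (21.4° × π/180) = 6371 × 0.5621 × 0.3735 ≈ 1340 km.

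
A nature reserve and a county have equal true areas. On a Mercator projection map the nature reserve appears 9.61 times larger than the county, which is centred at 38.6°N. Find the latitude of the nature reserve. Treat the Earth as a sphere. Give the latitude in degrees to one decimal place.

Mercator areal scale is sec²φ, so apparent-area ratio = sec²φ₁ / sec²φ₂ = cos²φ₂ / cos²φ₁.
cos²φ₂ / cos²φ₁ = 9.61  ⇒  cos φ₁ = cos 38.6° / √9.61 = 0.7815/3.100 = 0.2521.
φ₁ = arccos(0.2521) ≈ 75.4°.

75.4°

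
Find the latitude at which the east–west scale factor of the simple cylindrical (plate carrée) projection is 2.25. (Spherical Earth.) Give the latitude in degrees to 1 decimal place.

Plate carrée: h = 1, k = sec φ along parallels.
sec φ = 2.25  ⇒  cos φ = 0.4444  ⇒  φ ≈ 63.6°.

63.6°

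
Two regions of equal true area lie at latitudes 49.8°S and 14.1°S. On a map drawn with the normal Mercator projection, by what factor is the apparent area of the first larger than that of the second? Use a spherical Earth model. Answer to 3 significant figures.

2.26

Mercator is conformal with k = sec φ, so areal scale = k² = sec²φ.
At 49.8°: sec²(49.8°) = 1/0.6455² = 2.400.
At 14.1°: sec²(14.1°) = 1/0.9699² = 1.063.
Ratio = 2.400/1.063 = cos²(14.1°)/cos²(49.8°) ≈ 2.26.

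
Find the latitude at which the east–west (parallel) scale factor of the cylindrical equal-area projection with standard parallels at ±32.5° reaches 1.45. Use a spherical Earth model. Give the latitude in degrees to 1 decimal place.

For cylindrical equal-area with standard parallel φ₀, h = cos φ / cos φ₀ and k = cos φ₀ / cos φ, so h·k = 1.
k = cos φ₀ / cos φ = 1.45  ⇒  cos φ = cos 32.5° / 1.45 = 0.5816.
φ = arccos(0.5816) ≈ 54.4°.

54.4°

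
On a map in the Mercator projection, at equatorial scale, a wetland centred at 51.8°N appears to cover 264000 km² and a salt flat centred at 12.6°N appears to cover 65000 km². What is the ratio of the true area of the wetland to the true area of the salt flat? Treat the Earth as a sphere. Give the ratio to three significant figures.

1.63

Since Mercator area scale is 1/cos²φ, the true area equals the apparent area multiplied by cos²φ.
True area of wetland: 264000 × cos²(51.8°) = 264000 × 0.3824 = 101000 km².
True area of salt flat: 65000 × cos²(12.6°) = 65000 × 0.9524 = 61910 km².
Ratio = 101000 / 61910 ≈ 1.63.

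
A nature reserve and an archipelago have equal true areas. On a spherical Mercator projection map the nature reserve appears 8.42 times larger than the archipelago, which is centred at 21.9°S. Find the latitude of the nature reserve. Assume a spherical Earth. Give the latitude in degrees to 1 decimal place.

71.4°

Mercator areal scale is sec²φ, so apparent-area ratio = sec²φ₁ / sec²φ₂ = cos²φ₂ / cos²φ₁.
cos²φ₂ / cos²φ₁ = 8.42  ⇒  cos φ₁ = cos 21.9° / √8.42 = 0.9278/2.902 = 0.3198.
φ₁ = arccos(0.3198) ≈ 71.4°.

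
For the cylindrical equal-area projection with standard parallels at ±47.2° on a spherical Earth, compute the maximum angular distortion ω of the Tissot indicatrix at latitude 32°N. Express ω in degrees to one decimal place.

Cylindrical equal-area (φ₀ = 47.2°): h = cos φ / cos 47.2° along meridians, k = cos 47.2° / cos φ along parallels; h·k = 1.
At 32°: h = 1.248, k = 0.8012; principal scales a = 1.248, b = 0.8012.
sin(ω/2) = (a − b)/(a + b) = 0.4470/2.049 = 0.2181, so ω = 2 arcsin(0.2181) ≈ 25.2°.

25.2°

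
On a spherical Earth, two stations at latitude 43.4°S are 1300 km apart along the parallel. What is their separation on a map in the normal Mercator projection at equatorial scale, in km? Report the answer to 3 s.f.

The Mercator projection is conformal; its linear scale factor is the same in every direction and equals sec φ = 1/cos φ.
Along the parallel, k = sec 43.4° = 1/0.7266 = 1.376.
Map distance = 1300 × 1.376 ≈ 1790 km.

1790 km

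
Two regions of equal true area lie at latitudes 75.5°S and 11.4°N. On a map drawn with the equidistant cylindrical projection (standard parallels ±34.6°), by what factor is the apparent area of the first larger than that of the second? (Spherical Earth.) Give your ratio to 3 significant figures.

In the equirectangular projection with standard parallel φ₀ = 34.6° (x = Rλ cos φ₀, y = Rφ), meridians are true-scale (h = 1) and the parallel scale is k = cos φ₀ / cos φ.
Areal scale at 75.5°: h·k = 1.000 × 3.288 = 3.288.
Areal scale at 11.4°: h·k = 1.000 × 0.8397 = 0.8397.
Ratio = 3.288/0.8397 ≈ 3.92.

3.92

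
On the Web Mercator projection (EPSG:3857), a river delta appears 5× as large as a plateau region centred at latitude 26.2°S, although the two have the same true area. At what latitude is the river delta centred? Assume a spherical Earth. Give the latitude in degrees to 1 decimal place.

66.3°

On Mercator, (apparent₁)/(apparent₂) = sec²φ₁ / sec²φ₂ when true areas are equal.
cos²φ₂ / cos²φ₁ = 5  ⇒  cos φ₁ = cos 26.2° / √5 = 0.8973/2.236 = 0.4013.
φ₁ = arccos(0.4013) ≈ 66.3°.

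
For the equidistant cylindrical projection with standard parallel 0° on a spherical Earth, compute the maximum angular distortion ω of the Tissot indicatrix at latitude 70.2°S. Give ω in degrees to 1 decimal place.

59.2°

For the equirectangular projection with φ₀ = 0 (plate carrée), h = 1 along meridians and k = sec φ along parallels.
At 70.2°: h = 1.000, k = 2.952; principal scales a = 2.952, b = 1.000.
sin(ω/2) = (a − b)/(a + b) = 1.952/3.952 = 0.4939, so ω = 2 arcsin(0.4939) ≈ 59.2°.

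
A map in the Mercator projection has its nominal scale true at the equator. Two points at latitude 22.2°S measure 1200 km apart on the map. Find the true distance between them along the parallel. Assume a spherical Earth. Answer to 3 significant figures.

Mercator is conformal, so the point scale is isotropic: h = k = sec φ = 1/cos φ.
Along the parallel at 22.2°, map distances are exaggerated by k = sec 22.2° = 1.080.
True distance = 1200 / 1.080 = 1200 × cos 22.2° ≈ 1110 km.

1110 km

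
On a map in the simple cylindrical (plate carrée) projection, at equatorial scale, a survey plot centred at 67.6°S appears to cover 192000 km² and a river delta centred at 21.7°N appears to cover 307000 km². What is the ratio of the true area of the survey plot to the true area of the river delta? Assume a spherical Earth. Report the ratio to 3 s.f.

0.257

Plate carrée has h = 1 and k = sec φ, giving areal scale sec φ; true area = (apparent area) · cos φ.
True area of survey plot: 192000 × cos(67.6°) = 192000 × 0.3811 = 73170 km².
True area of river delta: 307000 × cos(21.7°) = 307000 × 0.9291 = 285200 km².
Ratio = 73170 / 285200 ≈ 0.257.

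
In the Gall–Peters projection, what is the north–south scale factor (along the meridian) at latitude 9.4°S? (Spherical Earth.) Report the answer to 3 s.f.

Gall–Peters is a cylindrical equal-area projection with standard parallels at ±45°. For cylindrical equal-area with standard parallel φ₀, h = cos φ / cos φ₀ and k = cos φ₀ / cos φ, so h·k = 1.
h = cos 9.4° / cos 45° = 0.9866/0.7071 = 1.395.

1.40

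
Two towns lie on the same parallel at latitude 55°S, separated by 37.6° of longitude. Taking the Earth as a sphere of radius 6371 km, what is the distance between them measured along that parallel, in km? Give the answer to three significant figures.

2400 km

Arc length along a parallel = R cos φ · Δλ (with Δλ in radians).
= 6371 × cos 55° × (37.6° × π/180) = 6371 × 0.5736 × 0.6562 ≈ 2400 km.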